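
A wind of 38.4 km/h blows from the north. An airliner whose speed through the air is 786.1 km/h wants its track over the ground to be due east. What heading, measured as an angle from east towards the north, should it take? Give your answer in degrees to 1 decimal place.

The wind pushes perpendicular to the desired track; the heading must have a component into the wind equal to 38.4 km/h: 786.1 sin θ = 38.4.
sin θ = 0.0488, so θ = 2.800°.

2.8°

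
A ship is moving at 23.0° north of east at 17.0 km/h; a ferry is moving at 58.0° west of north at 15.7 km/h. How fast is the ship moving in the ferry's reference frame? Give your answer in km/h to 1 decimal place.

29.0 km/h

Taking east as x and north as y: ship velocity = (15.649, 6.642) km/h; ferry velocity = (-13.314, 8.320) km/h.
Velocity of ship relative to ferry = (15.649, 6.642) − (-13.314, 8.320) = (28.963, -1.677) km/h.
Magnitude = |(28.963, -1.677)| = 29.011 km/h.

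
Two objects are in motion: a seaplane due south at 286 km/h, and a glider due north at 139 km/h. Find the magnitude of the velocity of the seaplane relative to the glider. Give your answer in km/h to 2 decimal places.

425.00 km/h

Taking east as x and north as y: seaplane velocity = (0.000, -286.000) km/h; glider velocity = (0.000, 139.000) km/h.
Velocity of seaplane relative to glider = (0.000, -286.000) − (0.000, 139.000) = (0.000, -425.000) km/h.
Magnitude = |(0.000, -425.000)| = 425.000 km/h.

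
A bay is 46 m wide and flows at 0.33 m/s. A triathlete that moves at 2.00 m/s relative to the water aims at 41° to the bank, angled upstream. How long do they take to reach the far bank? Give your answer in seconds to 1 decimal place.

35.1 s

The component of the triathlete's velocity perpendicular to the bank is 2.00 × sin 41° = 1.312 m/s.
The flow acts along the bank and has no component across it.
Time = 46 / 1.312 = 35.058 s.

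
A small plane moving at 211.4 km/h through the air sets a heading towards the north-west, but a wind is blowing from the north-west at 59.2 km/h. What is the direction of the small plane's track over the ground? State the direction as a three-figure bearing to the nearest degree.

315°

Taking east as x and north as y: velocity relative to the air = (-149.482, 149.482) km/h; the air relative to ground = (41.861, -41.861) km/h.
Velocity relative to ground = (-149.482, 149.482) + (41.861, -41.861) = (-107.622, 107.622) km/h.
Bearing = atan2(-107.62, 107.62) = 315.00° clockwise from north.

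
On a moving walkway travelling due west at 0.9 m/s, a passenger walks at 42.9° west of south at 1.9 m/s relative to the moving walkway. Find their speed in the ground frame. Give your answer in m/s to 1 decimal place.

Taking east as x and north as y: moving walkway velocity = (-0.900, 0.000) m/s; passenger velocity relative to moving walkway = (-1.293, -1.392) m/s.
Velocity relative to ground = (-0.900, 0.000) + (-1.293, -1.392) = (-2.193, -1.392) m/s.
Speed = |(-2.193, -1.392)| = 2.598 m/s.

2.6 m/s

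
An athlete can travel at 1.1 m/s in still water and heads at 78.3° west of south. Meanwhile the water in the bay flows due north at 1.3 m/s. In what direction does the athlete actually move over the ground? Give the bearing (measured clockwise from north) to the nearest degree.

315°

Taking east as x and north as y: velocity relative to the water = (-1.077, -0.223) m/s; the water relative to ground = (0.000, 1.300) m/s.
Velocity relative to ground = (-1.077, -0.223) + (0.000, 1.300) = (-1.077, 1.077) m/s.
Bearing = atan2(-1.08, 1.08) = 314.99° clockwise from north.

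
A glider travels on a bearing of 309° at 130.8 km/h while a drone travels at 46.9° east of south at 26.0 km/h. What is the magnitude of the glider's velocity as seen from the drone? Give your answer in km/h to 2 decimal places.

Taking east as x and north as y: glider velocity = (-101.651, 82.315) km/h; drone velocity = (18.984, -17.765) km/h.
Velocity of glider relative to drone = (-101.651, 82.315) − (18.984, -17.765) = (-120.635, 100.080) km/h.
Magnitude = |(-120.635, 100.080)| = 156.744 km/h.

156.74 km/h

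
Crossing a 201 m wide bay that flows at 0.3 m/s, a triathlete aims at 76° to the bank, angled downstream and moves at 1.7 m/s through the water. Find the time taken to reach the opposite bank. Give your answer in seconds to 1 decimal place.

The component of the triathlete's velocity perpendicular to the bank is 1.7 × sin 76° = 1.650 m/s.
Only the cross-stream component determines the crossing time; the current contributes nothing perpendicular to the bank.
Time = 201 / 1.650 = 121.855 s.

121.9 s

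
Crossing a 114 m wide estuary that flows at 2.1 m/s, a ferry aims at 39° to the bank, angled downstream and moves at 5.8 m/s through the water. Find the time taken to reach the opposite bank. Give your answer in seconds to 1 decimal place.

31.2 s

The component of the ferry's velocity perpendicular to the bank is 5.8 × sin 39° = 3.650 m/s.
Only the cross-stream component determines the crossing time; the current contributes nothing perpendicular to the bank.
Time = 114 / 3.650 = 31.232 s.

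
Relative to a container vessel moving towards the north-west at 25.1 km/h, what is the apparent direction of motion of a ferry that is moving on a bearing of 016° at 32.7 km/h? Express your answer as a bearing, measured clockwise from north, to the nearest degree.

063°

Taking east as x and north as y: ferry velocity = (9.013, 31.433) km/h; container vessel velocity = (-17.748, 17.748) km/h.
Velocity of ferry relative to container vessel = (9.013, 31.433) − (-17.748, 17.748) = (26.762, 13.685) km/h.
Bearing = atan2(26.76, 13.68) = 62.92° clockwise from north.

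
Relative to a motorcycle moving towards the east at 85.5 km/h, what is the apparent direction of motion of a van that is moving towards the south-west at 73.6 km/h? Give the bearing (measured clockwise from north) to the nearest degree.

249°

Taking east as x and north as y: van velocity = (-52.043, -52.043) km/h; motorcycle velocity = (85.500, 0.000) km/h.
Velocity of van relative to motorcycle = (-52.043, -52.043) − (85.500, 0.000) = (-137.543, -52.043) km/h.
Bearing = atan2(-137.54, -52.04) = 249.27° clockwise from north.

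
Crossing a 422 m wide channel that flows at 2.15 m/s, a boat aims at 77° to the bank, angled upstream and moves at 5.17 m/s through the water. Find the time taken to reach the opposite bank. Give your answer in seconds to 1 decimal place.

83.8 s

The component of the boat's velocity perpendicular to the bank is 5.17 × sin 77° = 5.037 m/s.
The current is parallel to the bank, so it does not affect the crossing time.
Time = 422 / 5.037 = 83.772 s.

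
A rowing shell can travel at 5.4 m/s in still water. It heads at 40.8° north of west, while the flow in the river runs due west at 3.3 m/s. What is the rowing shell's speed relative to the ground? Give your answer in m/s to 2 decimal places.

Taking east as x and north as y: velocity relative to the water = (-4.088, 3.528) m/s; the water relative to ground = (-3.300, 0.000) m/s.
Velocity relative to ground = (-4.088, 3.528) + (-3.300, 0.000) = (-7.388, 3.528) m/s.
Speed = |(-7.388, 3.528)| = 8.187 m/s.

8.19 m/s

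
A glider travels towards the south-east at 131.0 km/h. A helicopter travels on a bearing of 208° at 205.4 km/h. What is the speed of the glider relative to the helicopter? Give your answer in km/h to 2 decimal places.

208.85 km/h

Taking east as x and north as y: glider velocity = (92.631, -92.631) km/h; helicopter velocity = (-96.429, -181.357) km/h.
Velocity of glider relative to helicopter = (92.631, -92.631) − (-96.429, -181.357) = (189.060, 88.726) km/h.
Magnitude = |(189.060, 88.726)| = 208.845 km/h.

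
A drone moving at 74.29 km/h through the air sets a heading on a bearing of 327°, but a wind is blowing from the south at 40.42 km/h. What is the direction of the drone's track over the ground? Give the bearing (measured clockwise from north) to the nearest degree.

Taking east as x and north as y: velocity relative to the air = (-40.461, 62.305) km/h; the air relative to ground = (0.000, 40.420) km/h.
Velocity relative to ground = (-40.461, 62.305) + (0.000, 40.420) = (-40.461, 102.725) km/h.
Bearing = atan2(-40.46, 102.72) = 338.50° clockwise from north.

339°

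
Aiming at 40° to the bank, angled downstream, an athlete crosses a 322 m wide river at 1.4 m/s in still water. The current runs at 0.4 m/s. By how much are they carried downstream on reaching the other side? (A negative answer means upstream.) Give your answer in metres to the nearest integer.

Perpendicular speed = 0.900 m/s; crossing time = 322 / 0.900 = 357.816 s.
Net downstream speed = 1.472 m/s.
Drift = 1.472 × 357.816 = 526.871 m (downstream).

527 m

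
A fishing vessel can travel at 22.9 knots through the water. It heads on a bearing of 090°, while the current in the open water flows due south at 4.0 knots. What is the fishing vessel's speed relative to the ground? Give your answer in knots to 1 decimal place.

23.2 knots

Taking east as x and north as y: velocity relative to the water = (22.900, 0.000) knots; the water relative to ground = (0.000, -4.000) knots.
Velocity relative to ground = (22.900, 0.000) + (0.000, -4.000) = (22.900, -4.000) knots.
Speed = |(22.900, -4.000)| = 23.247 knots.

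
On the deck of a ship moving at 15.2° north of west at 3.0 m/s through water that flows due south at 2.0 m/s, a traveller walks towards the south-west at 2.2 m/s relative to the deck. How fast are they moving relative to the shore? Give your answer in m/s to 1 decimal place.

In east/north components (m/s): traveller relative to ship = (-1.556, -1.556); ship relative to water = (-2.895, 0.787); water relative to ground = (0.000, -2.000).
Sum = (-4.451, -2.769) m/s.
Speed = |(-4.451, -2.769)| = 5.242 m/s.

5.2 m/s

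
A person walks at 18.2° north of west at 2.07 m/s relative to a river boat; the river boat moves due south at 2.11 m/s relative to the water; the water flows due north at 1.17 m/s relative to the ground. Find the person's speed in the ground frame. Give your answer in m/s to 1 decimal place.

In east/north components (m/s): person relative to river boat = (-1.966, 0.647); river boat relative to water = (0.000, -2.110); water relative to ground = (0.000, 1.170).
Sum = (-1.966, -0.293) m/s.
Speed = |(-1.966, -0.293)| = 1.988 m/s.

2.0 m/s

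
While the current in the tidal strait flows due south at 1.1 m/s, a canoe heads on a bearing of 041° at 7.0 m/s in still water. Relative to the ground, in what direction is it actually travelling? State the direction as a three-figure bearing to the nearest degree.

048°

Taking east as x and north as y: velocity relative to the water = (4.592, 5.283) m/s; the water relative to ground = (0.000, -1.100) m/s.
Velocity relative to ground = (4.592, 5.283) + (0.000, -1.100) = (4.592, 4.183) m/s.
Bearing = atan2(4.59, 4.18) = 47.67° clockwise from north.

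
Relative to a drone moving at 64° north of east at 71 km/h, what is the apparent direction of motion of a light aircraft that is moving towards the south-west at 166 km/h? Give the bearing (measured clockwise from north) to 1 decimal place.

Taking east as x and north as y: light aircraft velocity = (-117.380, -117.380) km/h; drone velocity = (31.124, 63.814) km/h.
Velocity of light aircraft relative to drone = (-117.380, -117.380) − (31.124, 63.814) = (-148.504, -181.194) km/h.
Bearing = atan2(-148.50, -181.19) = 219.34° clockwise from north.

219.3°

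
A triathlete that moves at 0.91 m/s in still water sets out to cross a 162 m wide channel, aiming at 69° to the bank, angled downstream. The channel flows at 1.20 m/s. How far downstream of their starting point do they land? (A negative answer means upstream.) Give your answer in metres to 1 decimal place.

291.0 m

Perpendicular speed = 0.850 m/s; crossing time = 162 / 0.850 = 190.687 s.
Net downstream speed = 1.526 m/s.
Drift = 1.526 × 190.687 = 291.011 m (downstream).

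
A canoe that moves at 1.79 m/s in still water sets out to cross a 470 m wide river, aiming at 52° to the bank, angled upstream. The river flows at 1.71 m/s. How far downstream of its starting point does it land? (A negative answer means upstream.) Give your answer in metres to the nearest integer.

Perpendicular speed = 1.411 m/s; crossing time = 470 / 1.411 = 333.206 s.
Net downstream speed = 0.608 m/s.
Drift = 0.608 × 333.206 = 202.578 m (downstream).

203 m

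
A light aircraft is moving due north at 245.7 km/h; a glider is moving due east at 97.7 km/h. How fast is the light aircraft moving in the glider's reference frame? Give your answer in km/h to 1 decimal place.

264.4 km/h

Taking east as x and north as y: light aircraft velocity = (0.000, 245.700) km/h; glider velocity = (97.700, 0.000) km/h.
Velocity of light aircraft relative to glider = (0.000, 245.700) − (97.700, 0.000) = (-97.700, 245.700) km/h.
Magnitude = |(-97.700, 245.700)| = 264.412 km/h.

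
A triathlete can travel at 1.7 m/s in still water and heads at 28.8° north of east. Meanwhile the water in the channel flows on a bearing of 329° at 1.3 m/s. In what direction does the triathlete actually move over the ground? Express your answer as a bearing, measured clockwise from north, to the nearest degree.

023°

Taking east as x and north as y: velocity relative to the water = (1.490, 0.819) m/s; the water relative to ground = (-0.670, 1.114) m/s.
Velocity relative to ground = (1.490, 0.819) + (-0.670, 1.114) = (0.820, 1.933) m/s.
Bearing = atan2(0.82, 1.93) = 22.99° clockwise from north.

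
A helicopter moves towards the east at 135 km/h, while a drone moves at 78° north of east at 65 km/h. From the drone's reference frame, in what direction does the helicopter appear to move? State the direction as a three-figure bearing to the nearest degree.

Taking east as x and north as y: helicopter velocity = (135.000, 0.000) km/h; drone velocity = (13.514, 63.580) km/h.
Velocity of helicopter relative to drone = (135.000, 0.000) − (13.514, 63.580) = (121.486, -63.580) km/h.
Bearing = atan2(121.49, -63.58) = 117.63° clockwise from north.

118°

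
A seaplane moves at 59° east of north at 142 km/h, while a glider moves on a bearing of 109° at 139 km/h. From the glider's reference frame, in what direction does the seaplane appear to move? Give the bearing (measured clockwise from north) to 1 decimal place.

Taking east as x and north as y: seaplane velocity = (121.718, 73.135) km/h; glider velocity = (131.427, -45.254) km/h.
Velocity of seaplane relative to glider = (121.718, 73.135) − (131.427, -45.254) = (-9.709, 118.389) km/h.
Bearing = atan2(-9.71, 118.39) = 355.31° clockwise from north.

355.3°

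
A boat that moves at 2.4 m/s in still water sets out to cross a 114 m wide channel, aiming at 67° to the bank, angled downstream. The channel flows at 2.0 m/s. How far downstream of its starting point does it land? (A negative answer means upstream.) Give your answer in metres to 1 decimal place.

151.6 m

Perpendicular speed = 2.209 m/s; crossing time = 114 / 2.209 = 51.602 s.
Net downstream speed = 2.938 m/s.
Drift = 2.938 × 51.602 = 151.594 m (downstream).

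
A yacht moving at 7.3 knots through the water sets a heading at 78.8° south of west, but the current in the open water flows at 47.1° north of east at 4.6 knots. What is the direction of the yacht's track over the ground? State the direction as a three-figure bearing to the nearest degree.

Taking east as x and north as y: velocity relative to the water = (-1.418, -7.161) knots; the water relative to ground = (3.131, 3.370) knots.
Velocity relative to ground = (-1.418, -7.161) + (3.131, 3.370) = (1.713, -3.791) knots.
Bearing = atan2(1.71, -3.79) = 155.68° clockwise from north.

156°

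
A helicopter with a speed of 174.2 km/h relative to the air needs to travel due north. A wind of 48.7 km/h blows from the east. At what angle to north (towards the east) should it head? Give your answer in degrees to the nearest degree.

16°

The wind pushes perpendicular to the desired track; the heading must have a component into the wind equal to 48.7 km/h: 174.2 sin θ = 48.7.
sin θ = 0.2796, so θ = 16.234°.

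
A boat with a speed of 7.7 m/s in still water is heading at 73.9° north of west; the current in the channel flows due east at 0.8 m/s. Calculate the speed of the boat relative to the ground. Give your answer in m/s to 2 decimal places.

Taking east as x and north as y: velocity relative to the water = (-2.135, 7.398) m/s; the water relative to ground = (0.800, 0.000) m/s.
Velocity relative to ground = (-2.135, 7.398) + (0.800, 0.000) = (-1.335, 7.398) m/s.
Speed = |(-1.335, 7.398)| = 7.518 m/s.

7.52 m/s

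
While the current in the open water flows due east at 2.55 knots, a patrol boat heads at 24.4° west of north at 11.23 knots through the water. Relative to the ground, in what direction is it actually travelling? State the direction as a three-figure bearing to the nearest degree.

Taking east as x and north as y: velocity relative to the water = (-4.639, 10.227) knots; the water relative to ground = (2.550, 0.000) knots.
Velocity relative to ground = (-4.639, 10.227) + (2.550, 0.000) = (-2.089, 10.227) knots.
Bearing = atan2(-2.09, 10.23) = 348.45° clockwise from north.

348°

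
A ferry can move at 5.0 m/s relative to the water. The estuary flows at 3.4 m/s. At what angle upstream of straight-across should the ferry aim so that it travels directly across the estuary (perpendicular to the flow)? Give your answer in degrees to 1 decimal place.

To cancel the current, the upstream component of the ferry's velocity must equal the flow: 5.0 sin θ = 3.4.
sin θ = 3.4 / 5.0 = 0.6800.
θ = arcsin(0.6800) = 42.844°.

42.8°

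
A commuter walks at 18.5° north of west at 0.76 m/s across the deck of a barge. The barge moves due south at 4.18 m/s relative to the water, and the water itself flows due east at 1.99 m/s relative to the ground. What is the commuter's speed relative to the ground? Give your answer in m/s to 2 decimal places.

In east/north components (m/s): commuter relative to barge = (-0.721, 0.241); barge relative to water = (0.000, -4.180); water relative to ground = (1.990, 0.000).
Sum = (1.269, -3.939) m/s.
Speed = |(1.269, -3.939)| = 4.138 m/s.

4.14 m/s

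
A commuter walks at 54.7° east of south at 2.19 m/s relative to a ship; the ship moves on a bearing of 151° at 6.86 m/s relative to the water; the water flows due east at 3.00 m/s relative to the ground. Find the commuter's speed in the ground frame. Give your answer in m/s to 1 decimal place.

10.9 m/s

In east/north components (m/s): commuter relative to ship = (1.787, -1.266); ship relative to water = (3.326, -6.000); water relative to ground = (3.000, 0.000).
Sum = (8.113, -7.265) m/s.
Speed = |(8.113, -7.265)| = 10.891 m/s.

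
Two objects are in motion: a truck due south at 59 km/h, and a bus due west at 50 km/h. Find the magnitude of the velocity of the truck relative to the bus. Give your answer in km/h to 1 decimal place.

Taking east as x and north as y: truck velocity = (0.000, -59.000) km/h; bus velocity = (-50.000, 0.000) km/h.
Velocity of truck relative to bus = (0.000, -59.000) − (-50.000, 0.000) = (50.000, -59.000) km/h.
Magnitude = |(50.000, -59.000)| = 77.337 km/h.

77.3 km/h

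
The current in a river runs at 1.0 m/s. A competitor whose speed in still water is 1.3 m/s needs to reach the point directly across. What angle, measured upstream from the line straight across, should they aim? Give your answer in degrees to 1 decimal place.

To cancel the current, the upstream component of the competitor's velocity must equal the flow: 1.3 sin θ = 1.0.
sin θ = 1.0 / 1.3 = 0.7692.
θ = arcsin(0.7692) = 50.285°.

50.3°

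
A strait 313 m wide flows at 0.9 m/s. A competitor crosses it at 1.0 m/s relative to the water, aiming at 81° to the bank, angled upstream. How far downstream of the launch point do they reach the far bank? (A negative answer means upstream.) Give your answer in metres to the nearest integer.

236 m

Perpendicular speed = 0.988 m/s; crossing time = 313 / 0.988 = 316.902 s.
Net downstream speed = 0.744 m/s.
Drift = 0.744 × 316.902 = 235.637 m (downstream).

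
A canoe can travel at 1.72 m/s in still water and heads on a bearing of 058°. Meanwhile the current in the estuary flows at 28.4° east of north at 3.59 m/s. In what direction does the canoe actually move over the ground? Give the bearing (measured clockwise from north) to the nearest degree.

Taking east as x and north as y: velocity relative to the water = (1.459, 0.911) m/s; the water relative to ground = (1.707, 3.158) m/s.
Velocity relative to ground = (1.459, 0.911) + (1.707, 3.158) = (3.166, 4.069) m/s.
Bearing = atan2(3.17, 4.07) = 37.88° clockwise from north.

038°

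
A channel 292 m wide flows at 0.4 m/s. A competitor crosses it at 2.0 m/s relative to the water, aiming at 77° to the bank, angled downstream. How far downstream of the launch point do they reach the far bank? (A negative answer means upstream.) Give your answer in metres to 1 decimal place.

Perpendicular speed = 1.949 m/s; crossing time = 292 / 1.949 = 149.840 s.
Net downstream speed = 0.850 m/s.
Drift = 0.850 × 149.840 = 127.350 m (downstream).

127.3 m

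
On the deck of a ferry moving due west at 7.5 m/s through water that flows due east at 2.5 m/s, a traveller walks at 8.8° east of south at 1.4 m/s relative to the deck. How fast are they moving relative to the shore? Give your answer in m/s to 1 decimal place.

5.0 m/s

In east/north components (m/s): traveller relative to ferry = (0.214, -1.384); ferry relative to water = (-7.500, 0.000); water relative to ground = (2.500, 0.000).
Sum = (-4.786, -1.384) m/s.
Speed = |(-4.786, -1.384)| = 4.982 m/s.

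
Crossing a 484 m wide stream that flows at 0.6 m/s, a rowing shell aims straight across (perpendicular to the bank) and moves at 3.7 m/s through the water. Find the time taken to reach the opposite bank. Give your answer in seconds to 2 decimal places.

130.81 s

The component of the rowing shell's velocity perpendicular to the bank is 3.7 m/s.
The flow acts along the bank and has no component across it.
Time = 484 / 3.700 = 130.811 s.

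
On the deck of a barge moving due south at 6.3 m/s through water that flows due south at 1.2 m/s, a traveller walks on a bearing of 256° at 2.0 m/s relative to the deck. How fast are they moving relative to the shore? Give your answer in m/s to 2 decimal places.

8.22 m/s

In east/north components (m/s): traveller relative to barge = (-1.941, -0.484); barge relative to water = (0.000, -6.300); water relative to ground = (0.000, -1.200).
Sum = (-1.941, -7.984) m/s.
Speed = |(-1.941, -7.984)| = 8.216 m/s.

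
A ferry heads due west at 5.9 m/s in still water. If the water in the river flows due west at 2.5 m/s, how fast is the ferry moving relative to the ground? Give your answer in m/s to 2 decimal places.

8.40 m/s

Taking east as x and north as y: velocity relative to the water = (-5.900, 0.000) m/s; the water relative to ground = (-2.500, 0.000) m/s.
Velocity relative to ground = (-5.900, 0.000) + (-2.500, 0.000) = (-8.400, 0.000) m/s.
Speed = |(-8.400, 0.000)| = 8.400 m/s.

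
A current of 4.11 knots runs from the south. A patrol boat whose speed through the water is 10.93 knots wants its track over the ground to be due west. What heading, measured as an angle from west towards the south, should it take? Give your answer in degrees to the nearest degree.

The current pushes perpendicular to the desired track; the heading must have a component into the current equal to 4.11 knots: 10.93 sin θ = 4.11.
sin θ = 0.3760, so θ = 22.088°.

22°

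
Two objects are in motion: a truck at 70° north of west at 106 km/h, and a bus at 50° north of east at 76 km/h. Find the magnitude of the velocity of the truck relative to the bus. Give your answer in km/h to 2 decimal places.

94.64 km/h

Taking east as x and north as y: truck velocity = (-36.254, 99.607) km/h; bus velocity = (48.852, 58.219) km/h.
Velocity of truck relative to bus = (-36.254, 99.607) − (48.852, 58.219) = (-85.106, 41.388) km/h.
Magnitude = |(-85.106, 41.388)| = 94.636 km/h.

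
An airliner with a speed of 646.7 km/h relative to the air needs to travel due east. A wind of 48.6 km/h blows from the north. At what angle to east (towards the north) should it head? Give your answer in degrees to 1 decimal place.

The wind pushes perpendicular to the desired track; the heading must have a component into the wind equal to 48.6 km/h: 646.7 sin θ = 48.6.
sin θ = 0.0752, so θ = 4.310°.

4.3°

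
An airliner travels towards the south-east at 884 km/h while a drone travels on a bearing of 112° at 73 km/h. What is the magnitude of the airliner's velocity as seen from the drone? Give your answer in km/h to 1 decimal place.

817.3 km/h

Taking east as x and north as y: airliner velocity = (625.082, -625.082) km/h; drone velocity = (67.684, -27.346) km/h.
Velocity of airliner relative to drone = (625.082, -625.082) − (67.684, -27.346) = (557.398, -597.736) km/h.
Magnitude = |(557.398, -597.736)| = 817.301 km/h.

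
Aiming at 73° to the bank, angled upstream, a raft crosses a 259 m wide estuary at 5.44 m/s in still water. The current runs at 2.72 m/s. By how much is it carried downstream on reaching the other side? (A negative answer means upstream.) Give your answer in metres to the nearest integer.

56 m

Perpendicular speed = 5.202 m/s; crossing time = 259 / 5.202 = 49.786 s.
Net downstream speed = 1.129 m/s.
Drift = 1.129 × 49.786 = 56.233 m (downstream).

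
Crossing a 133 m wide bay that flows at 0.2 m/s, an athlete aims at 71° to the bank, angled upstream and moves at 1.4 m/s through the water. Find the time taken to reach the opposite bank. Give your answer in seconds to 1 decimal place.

100.5 s

The component of the athlete's velocity perpendicular to the bank is 1.4 × sin 71° = 1.324 m/s.
The current is parallel to the bank, so it does not affect the crossing time.
Time = 133 / 1.324 = 100.474 s.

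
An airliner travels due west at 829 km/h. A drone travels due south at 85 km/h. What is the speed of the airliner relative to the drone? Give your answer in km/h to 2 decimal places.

833.35 km/h

Taking east as x and north as y: airliner velocity = (-829.000, 0.000) km/h; drone velocity = (0.000, -85.000) km/h.
Velocity of airliner relative to drone = (-829.000, 0.000) − (0.000, -85.000) = (-829.000, 85.000) km/h.
Magnitude = |(-829.000, 85.000)| = 833.346 km/h.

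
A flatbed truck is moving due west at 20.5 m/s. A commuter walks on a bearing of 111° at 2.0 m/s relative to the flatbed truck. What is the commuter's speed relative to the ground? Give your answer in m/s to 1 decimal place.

Taking east as x and north as y: flatbed truck velocity = (-20.500, 0.000) m/s; commuter velocity relative to flatbed truck = (1.867, -0.717) m/s.
Velocity relative to ground = (-20.500, 0.000) + (1.867, -0.717) = (-18.633, -0.717) m/s.
Speed = |(-18.633, -0.717)| = 18.647 m/s.

18.6 m/s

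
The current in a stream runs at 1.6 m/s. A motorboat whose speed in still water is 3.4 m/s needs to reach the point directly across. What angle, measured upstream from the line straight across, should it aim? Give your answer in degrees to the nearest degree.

28°

To cancel the current, the upstream component of the motorboat's velocity must equal the flow: 3.4 sin θ = 1.6.
sin θ = 1.6 / 3.4 = 0.4706.
θ = arcsin(0.4706) = 28.072°.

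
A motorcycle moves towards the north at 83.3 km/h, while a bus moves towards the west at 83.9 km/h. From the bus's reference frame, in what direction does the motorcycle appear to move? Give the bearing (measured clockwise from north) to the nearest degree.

045°

Taking east as x and north as y: motorcycle velocity = (0.000, 83.300) km/h; bus velocity = (-83.900, 0.000) km/h.
Velocity of motorcycle relative to bus = (0.000, 83.300) − (-83.900, 0.000) = (83.900, 83.300) km/h.
Bearing = atan2(83.90, 83.30) = 45.21° clockwise from north.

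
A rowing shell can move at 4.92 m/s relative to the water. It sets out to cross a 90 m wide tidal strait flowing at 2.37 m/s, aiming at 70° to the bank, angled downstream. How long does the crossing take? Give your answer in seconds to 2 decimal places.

19.47 s

The component of the rowing shell's velocity perpendicular to the bank is 4.92 × sin 70° = 4.623 m/s.
The flow acts along the bank and has no component across it.
Time = 90 / 4.623 = 19.467 s.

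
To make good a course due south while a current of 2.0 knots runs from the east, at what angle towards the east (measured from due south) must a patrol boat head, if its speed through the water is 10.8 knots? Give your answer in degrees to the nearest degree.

11°

The current pushes perpendicular to the desired track; the heading must have a component into the current equal to 2.0 knots: 10.8 sin θ = 2.0.
sin θ = 0.1852, so θ = 10.672°.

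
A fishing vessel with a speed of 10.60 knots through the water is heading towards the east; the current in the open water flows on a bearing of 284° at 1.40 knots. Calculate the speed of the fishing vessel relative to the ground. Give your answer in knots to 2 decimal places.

Taking east as x and north as y: velocity relative to the water = (10.600, 0.000) knots; the water relative to ground = (-1.358, 0.339) knots.
Velocity relative to ground = (10.600, 0.000) + (-1.358, 0.339) = (9.242, 0.339) knots.
Speed = |(9.242, 0.339)| = 9.248 knots.

9.25 knots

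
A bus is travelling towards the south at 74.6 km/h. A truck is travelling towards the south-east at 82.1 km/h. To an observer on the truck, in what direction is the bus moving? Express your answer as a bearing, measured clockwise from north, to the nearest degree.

254°

Taking east as x and north as y: bus velocity = (0.000, -74.600) km/h; truck velocity = (58.053, -58.053) km/h.
Velocity of bus relative to truck = (0.000, -74.600) − (58.053, -58.053) = (-58.053, -16.547) km/h.
Bearing = atan2(-58.05, -16.55) = 254.09° clockwise from north.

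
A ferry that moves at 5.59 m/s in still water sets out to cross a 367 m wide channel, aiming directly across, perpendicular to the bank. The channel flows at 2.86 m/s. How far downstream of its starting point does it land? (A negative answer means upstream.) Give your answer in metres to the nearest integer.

188 m

Perpendicular speed = 5.590 m/s; crossing time = 367 / 5.590 = 65.653 s.
Net downstream speed = 2.860 m/s.
Drift = 2.860 × 65.653 = 187.767 m (downstream).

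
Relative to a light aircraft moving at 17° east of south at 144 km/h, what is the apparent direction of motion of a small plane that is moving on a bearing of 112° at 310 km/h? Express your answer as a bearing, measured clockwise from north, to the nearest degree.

085°

Taking east as x and north as y: small plane velocity = (287.427, -116.128) km/h; light aircraft velocity = (42.102, -137.708) km/h.
Velocity of small plane relative to light aircraft = (287.427, -116.128) − (42.102, -137.708) = (245.325, 21.580) km/h.
Bearing = atan2(245.33, 21.58) = 84.97° clockwise from north.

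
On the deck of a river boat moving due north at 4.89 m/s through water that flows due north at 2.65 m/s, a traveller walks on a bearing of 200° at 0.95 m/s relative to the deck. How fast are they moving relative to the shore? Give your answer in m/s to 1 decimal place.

6.7 m/s

In east/north components (m/s): traveller relative to river boat = (-0.325, -0.893); river boat relative to water = (0.000, 4.890); water relative to ground = (0.000, 2.650).
Sum = (-0.325, 6.647) m/s.
Speed = |(-0.325, 6.647)| = 6.655 m/s.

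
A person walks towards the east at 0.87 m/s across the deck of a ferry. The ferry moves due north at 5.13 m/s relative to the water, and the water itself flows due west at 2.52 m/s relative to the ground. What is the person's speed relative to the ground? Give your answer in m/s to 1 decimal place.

5.4 m/s

In east/north components (m/s): person relative to ferry = (0.870, 0.000); ferry relative to water = (0.000, 5.130); water relative to ground = (-2.520, 0.000).
Sum = (-1.650, 5.130) m/s.
Speed = |(-1.650, 5.130)| = 5.389 m/s.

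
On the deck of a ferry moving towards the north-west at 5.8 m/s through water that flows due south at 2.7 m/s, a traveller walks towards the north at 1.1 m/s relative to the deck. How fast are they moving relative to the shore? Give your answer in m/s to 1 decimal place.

4.8 m/s

In east/north components (m/s): traveller relative to ferry = (0.000, 1.100); ferry relative to water = (-4.101, 4.101); water relative to ground = (0.000, -2.700).
Sum = (-4.101, 2.501) m/s.
Speed = |(-4.101, 2.501)| = 4.804 m/s.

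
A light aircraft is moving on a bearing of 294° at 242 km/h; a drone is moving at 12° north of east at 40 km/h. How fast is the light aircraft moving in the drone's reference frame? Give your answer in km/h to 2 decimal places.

Taking east as x and north as y: light aircraft velocity = (-221.078, 98.430) km/h; drone velocity = (39.126, 8.316) km/h.
Velocity of light aircraft relative to drone = (-221.078, 98.430) − (39.126, 8.316) = (-260.204, 90.114) km/h.
Magnitude = |(-260.204, 90.114)| = 275.366 km/h.

275.37 km/h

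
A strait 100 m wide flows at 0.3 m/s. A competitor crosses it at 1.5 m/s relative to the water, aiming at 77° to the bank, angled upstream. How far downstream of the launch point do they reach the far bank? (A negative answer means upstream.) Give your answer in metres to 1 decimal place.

-2.6 m

Perpendicular speed = 1.462 m/s; crossing time = 100 / 1.462 = 68.420 s.
Net downstream speed = -0.037 m/s.
Drift = -0.037 × 68.420 = -2.561 m (upstream).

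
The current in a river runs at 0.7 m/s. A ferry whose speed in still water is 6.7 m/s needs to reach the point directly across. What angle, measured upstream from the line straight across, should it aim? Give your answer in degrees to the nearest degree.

To cancel the current, the upstream component of the ferry's velocity must equal the flow: 6.7 sin θ = 0.7.
sin θ = 0.7 / 6.7 = 0.1045.
θ = arcsin(0.1045) = 5.997°.

6°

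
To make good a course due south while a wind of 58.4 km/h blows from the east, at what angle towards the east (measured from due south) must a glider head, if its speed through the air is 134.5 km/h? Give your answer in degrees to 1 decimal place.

25.7°

The wind pushes perpendicular to the desired track; the heading must have a component into the wind equal to 58.4 km/h: 134.5 sin θ = 58.4.
sin θ = 0.4342, so θ = 25.734°.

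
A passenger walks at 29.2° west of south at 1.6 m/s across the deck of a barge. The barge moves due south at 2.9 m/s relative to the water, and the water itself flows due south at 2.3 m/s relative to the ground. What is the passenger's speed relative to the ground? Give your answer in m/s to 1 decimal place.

In east/north components (m/s): passenger relative to barge = (-0.781, -1.397); barge relative to water = (0.000, -2.900); water relative to ground = (0.000, -2.300).
Sum = (-0.781, -6.597) m/s.
Speed = |(-0.781, -6.597)| = 6.643 m/s.

6.6 m/s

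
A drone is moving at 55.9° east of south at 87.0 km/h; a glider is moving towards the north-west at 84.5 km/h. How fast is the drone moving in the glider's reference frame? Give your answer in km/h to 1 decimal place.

Taking east as x and north as y: drone velocity = (72.041, -48.776) km/h; glider velocity = (-59.751, 59.751) km/h.
Velocity of drone relative to glider = (72.041, -48.776) − (-59.751, 59.751) = (131.792, -108.526) km/h.
Magnitude = |(131.792, -108.526)| = 170.725 km/h.

170.7 km/h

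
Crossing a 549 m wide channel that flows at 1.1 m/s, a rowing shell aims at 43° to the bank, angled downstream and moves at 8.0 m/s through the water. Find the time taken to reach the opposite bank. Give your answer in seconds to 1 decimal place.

100.6 s

The component of the rowing shell's velocity perpendicular to the bank is 8.0 × sin 43° = 5.456 m/s.
The current is parallel to the bank, so it does not affect the crossing time.
Time = 549 / 5.456 = 100.623 s.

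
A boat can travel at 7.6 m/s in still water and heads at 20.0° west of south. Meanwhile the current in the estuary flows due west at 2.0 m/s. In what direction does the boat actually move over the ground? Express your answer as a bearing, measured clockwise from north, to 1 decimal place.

Taking east as x and north as y: velocity relative to the water = (-2.599, -7.142) m/s; the water relative to ground = (-2.000, 0.000) m/s.
Velocity relative to ground = (-2.599, -7.142) + (-2.000, 0.000) = (-4.599, -7.142) m/s.
Bearing = atan2(-4.60, -7.14) = 212.78° clockwise from north.

212.8°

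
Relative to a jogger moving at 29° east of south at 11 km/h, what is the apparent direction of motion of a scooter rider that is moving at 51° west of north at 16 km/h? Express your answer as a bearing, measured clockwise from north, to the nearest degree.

Taking east as x and north as y: scooter rider velocity = (-12.434, 10.069) km/h; jogger velocity = (5.333, -9.621) km/h.
Velocity of scooter rider relative to jogger = (-12.434, 10.069) − (5.333, -9.621) = (-17.767, 19.690) km/h.
Bearing = atan2(-17.77, 19.69) = 317.94° clockwise from north.

318°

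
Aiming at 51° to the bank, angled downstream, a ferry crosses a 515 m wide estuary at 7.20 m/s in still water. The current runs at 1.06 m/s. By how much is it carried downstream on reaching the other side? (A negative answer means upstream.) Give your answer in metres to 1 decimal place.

514.6 m

Perpendicular speed = 5.595 m/s; crossing time = 515 / 5.595 = 92.039 s.
Net downstream speed = 5.591 m/s.
Drift = 5.591 × 92.039 = 514.600 m (downstream).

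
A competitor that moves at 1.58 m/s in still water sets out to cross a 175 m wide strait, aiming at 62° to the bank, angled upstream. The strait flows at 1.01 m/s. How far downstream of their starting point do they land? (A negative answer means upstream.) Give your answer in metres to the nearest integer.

34 m

Perpendicular speed = 1.395 m/s; crossing time = 175 / 1.395 = 125.443 s.
Net downstream speed = 0.268 m/s.
Drift = 0.268 × 125.443 = 33.648 m (downstream).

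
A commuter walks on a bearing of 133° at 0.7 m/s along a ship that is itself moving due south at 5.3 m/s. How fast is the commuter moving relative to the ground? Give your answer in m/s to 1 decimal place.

Taking east as x and north as y: ship velocity = (0.000, -5.300) m/s; commuter velocity relative to ship = (0.512, -0.477) m/s.
Velocity relative to ground = (0.000, -5.300) + (0.512, -0.477) = (0.512, -5.777) m/s.
Speed = |(0.512, -5.777)| = 5.800 m/s.

5.8 m/s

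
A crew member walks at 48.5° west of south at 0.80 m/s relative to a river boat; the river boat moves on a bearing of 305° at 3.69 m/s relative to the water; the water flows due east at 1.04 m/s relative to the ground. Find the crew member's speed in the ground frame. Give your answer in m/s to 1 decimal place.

In east/north components (m/s): crew member relative to river boat = (-0.599, -0.530); river boat relative to water = (-3.023, 2.116); water relative to ground = (1.040, 0.000).
Sum = (-2.582, 1.586) m/s.
Speed = |(-2.582, 1.586)| = 3.030 m/s.

3.0 m/s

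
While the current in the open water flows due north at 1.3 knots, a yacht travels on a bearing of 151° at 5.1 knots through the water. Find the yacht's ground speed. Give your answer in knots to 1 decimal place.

4.0 knots

Taking east as x and north as y: velocity relative to the water = (2.473, -4.461) knots; the water relative to ground = (0.000, 1.300) knots.
Velocity relative to ground = (2.473, -4.461) + (0.000, 1.300) = (2.473, -3.161) knots.
Speed = |(2.473, -3.161)| = 4.013 knots.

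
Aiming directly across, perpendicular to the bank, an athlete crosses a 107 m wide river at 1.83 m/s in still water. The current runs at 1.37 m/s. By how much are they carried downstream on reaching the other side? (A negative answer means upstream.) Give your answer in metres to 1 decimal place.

Perpendicular speed = 1.830 m/s; crossing time = 107 / 1.830 = 58.470 s.
Net downstream speed = 1.370 m/s.
Drift = 1.370 × 58.470 = 80.104 m (downstream).

80.1 m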